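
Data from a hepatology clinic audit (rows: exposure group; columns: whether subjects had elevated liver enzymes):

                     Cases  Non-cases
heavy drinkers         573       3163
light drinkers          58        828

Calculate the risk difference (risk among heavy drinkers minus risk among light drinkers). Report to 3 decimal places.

0.088

risk, heavy drinkers = 573/3736 = 0.1534
risk, light drinkers = 58/886 = 0.0655
risk difference = 0.1534 − 0.0655 = 0.088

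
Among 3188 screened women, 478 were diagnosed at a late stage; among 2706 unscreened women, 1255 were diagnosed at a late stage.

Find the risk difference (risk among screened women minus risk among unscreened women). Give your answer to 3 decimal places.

risk, screened women = 478/3188 = 0.1499
risk, unscreened women = 1255/2706 = 0.4638
risk difference = 0.1499 − 0.4638 = -0.314

RD ≈ -0.314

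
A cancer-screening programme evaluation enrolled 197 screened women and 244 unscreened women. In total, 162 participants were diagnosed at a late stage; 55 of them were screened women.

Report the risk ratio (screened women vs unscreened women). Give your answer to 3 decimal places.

screened women without the outcome: 197 − 55 = 142
unscreened women with the outcome: 162 − 55 = 107
unscreened women without the outcome: 244 − 107 = 137
risk, screened women = 55/197 = 0.2792
risk, unscreened women = 107/244 = 0.4385
RR = 0.2792 / 0.4385 = 0.637

RR = 0.637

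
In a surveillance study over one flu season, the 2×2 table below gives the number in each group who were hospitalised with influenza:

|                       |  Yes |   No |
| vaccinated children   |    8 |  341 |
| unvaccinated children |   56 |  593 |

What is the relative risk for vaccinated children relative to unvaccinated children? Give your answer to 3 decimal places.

RR = 0.266

risk, vaccinated children = 8/349 = 0.02292
risk, unvaccinated children = 56/649 = 0.08629
RR = 0.02292 / 0.08629 = 0.266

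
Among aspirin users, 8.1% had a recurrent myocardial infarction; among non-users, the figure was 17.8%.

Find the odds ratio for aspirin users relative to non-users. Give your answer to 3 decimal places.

odds, aspirin users = 0.0810/0.9190 = 0.0881
odds, non-users = 0.1780/0.8220 = 0.2165
OR = 0.0881 / 0.2165 = 0.407

OR = 0.407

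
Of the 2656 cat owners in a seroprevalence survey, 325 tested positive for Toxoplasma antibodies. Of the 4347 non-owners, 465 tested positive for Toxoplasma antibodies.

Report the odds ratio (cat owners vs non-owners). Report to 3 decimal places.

OR = (325 × 3882) / (2331 × 465) = 1261650/1083915 ≈ 1.164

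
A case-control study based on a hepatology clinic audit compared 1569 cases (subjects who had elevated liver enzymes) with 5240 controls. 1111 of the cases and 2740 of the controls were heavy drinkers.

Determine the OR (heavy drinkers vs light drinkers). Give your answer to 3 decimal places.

OR = 2.213

odds, heavy drinkers = 1111/2740 = 0.4055
odds, light drinkers = 458/2500 = 0.1832
OR = 0.4055 / 0.1832 = 2.213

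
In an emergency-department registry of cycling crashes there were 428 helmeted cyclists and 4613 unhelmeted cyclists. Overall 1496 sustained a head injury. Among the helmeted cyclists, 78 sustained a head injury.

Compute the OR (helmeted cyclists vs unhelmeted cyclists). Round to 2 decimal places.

OR: 0.50

helmeted cyclists without the outcome: 428 − 78 = 350
unhelmeted cyclists with the outcome: 1496 − 78 = 1418
unhelmeted cyclists without the outcome: 4613 − 1418 = 3195
odds, helmeted cyclists = 78/350 = 0.2229
odds, unhelmeted cyclists = 1418/3195 = 0.4438
OR = 0.2229 / 0.4438 = 0.50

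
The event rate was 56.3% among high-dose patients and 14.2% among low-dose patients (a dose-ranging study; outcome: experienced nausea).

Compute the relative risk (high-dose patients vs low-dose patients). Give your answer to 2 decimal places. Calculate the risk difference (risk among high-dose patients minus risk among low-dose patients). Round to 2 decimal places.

RR = 3.96; RD = 0.42

RR = 0.5630 / 0.1420 = 3.96
risk difference = 0.5630 − 0.1420 = 0.42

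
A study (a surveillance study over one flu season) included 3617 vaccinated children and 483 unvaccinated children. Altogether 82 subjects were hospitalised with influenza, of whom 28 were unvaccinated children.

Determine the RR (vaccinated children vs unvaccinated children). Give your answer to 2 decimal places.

0.26

vaccinated children with the outcome: 82 − 28 = 54
vaccinated children without the outcome: 3617 − 54 = 3563
unvaccinated children without the outcome: 483 − 28 = 455
risk, vaccinated children = 54/3617 = 0.01493
risk, unvaccinated children = 28/483 = 0.05797
RR = 0.01493 / 0.05797 = 0.26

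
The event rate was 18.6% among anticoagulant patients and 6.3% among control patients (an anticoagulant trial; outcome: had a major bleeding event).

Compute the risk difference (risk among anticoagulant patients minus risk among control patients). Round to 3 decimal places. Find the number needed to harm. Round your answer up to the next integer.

RD = 0.123; NNH = 9

risk difference = 0.1860 − 0.0630 = 0.123
absolute risk difference = 0.123000
1 / 0.123000 = 8.130 → round up → 9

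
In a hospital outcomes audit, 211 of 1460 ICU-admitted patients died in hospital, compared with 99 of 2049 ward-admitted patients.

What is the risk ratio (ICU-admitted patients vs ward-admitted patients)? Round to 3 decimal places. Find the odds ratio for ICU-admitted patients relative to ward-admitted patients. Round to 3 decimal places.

risk, ICU-admitted patients = 211/1460 = 0.14452
risk, ward-admitted patients = 99/2049 = 0.04832
RR = 0.14452 / 0.04832 = 2.991
OR = (211 × 1950) / (1249 × 99) = 411450/123651 ≈ 3.328

RR = 2.991; OR = 3.328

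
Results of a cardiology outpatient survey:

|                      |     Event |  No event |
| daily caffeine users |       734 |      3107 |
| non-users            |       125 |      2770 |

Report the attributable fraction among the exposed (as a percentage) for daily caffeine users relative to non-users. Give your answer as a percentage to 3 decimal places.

AR%: 77.405%

risk, daily caffeine users = 734/3841 = 0.19110
risk, non-users = 125/2895 = 0.04318
AR% = (0.19110 − 0.04318) / 0.19110 = 0.7741 → 77.405%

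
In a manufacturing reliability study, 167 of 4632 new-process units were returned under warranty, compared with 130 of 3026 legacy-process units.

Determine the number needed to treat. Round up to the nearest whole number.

145

risk, new-process units = 167/4632 = 0.036054
risk, legacy-process units = 130/3026 = 0.042961
absolute risk difference = 0.006907
1 / 0.006907 = 144.781 → round up → 145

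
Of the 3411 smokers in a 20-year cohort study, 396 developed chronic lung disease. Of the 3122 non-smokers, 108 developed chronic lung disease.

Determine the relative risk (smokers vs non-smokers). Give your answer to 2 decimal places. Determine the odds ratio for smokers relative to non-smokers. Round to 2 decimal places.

risk, smokers = 396/3411 = 0.11609
risk, non-smokers = 108/3122 = 0.03459
RR = 0.11609 / 0.03459 = 3.36
odds, smokers = 396/3015 = 0.13134
odds, non-smokers = 108/3014 = 0.03583
OR = 0.13134 / 0.03583 = 3.67

RR = 3.36; OR = 3.67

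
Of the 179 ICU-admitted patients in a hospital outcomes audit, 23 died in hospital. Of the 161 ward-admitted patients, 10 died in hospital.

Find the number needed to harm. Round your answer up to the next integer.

risk, ICU-admitted patients = 23/179 = 0.128492
risk, ward-admitted patients = 10/161 = 0.062112
absolute risk difference = 0.066380
1 / 0.066380 = 15.065 → round up → 16

NNH: 16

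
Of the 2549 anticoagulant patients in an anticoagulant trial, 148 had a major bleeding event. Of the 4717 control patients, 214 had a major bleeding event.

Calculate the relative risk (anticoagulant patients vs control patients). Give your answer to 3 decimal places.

1.280

risk, anticoagulant patients = 148/2549 = 0.05806
risk, control patients = 214/4717 = 0.04537
RR = 0.05806 / 0.04537 = 1.280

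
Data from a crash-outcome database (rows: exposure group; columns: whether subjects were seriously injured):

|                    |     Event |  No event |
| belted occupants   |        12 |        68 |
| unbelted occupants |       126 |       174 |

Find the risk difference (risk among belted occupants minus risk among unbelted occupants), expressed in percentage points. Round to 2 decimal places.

RD ≈ -27.00

risk, belted occupants = 12/80 = 0.1500
risk, unbelted occupants = 126/300 = 0.4200
risk difference = 0.1500 − 0.4200 = -0.2700 → -27.00 percentage points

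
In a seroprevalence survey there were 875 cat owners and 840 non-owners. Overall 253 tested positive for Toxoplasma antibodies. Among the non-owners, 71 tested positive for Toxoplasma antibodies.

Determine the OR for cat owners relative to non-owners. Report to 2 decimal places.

OR ≈ 2.84

cat owners with the outcome: 253 − 71 = 182
cat owners without the outcome: 875 − 182 = 693
non-owners without the outcome: 840 − 71 = 769
OR = (182 × 769) / (693 × 71) = 139958/49203 ≈ 2.84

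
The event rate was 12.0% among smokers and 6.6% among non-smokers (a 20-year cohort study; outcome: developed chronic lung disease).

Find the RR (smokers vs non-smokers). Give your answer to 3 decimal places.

RR = 0.1200 / 0.0660 = 1.818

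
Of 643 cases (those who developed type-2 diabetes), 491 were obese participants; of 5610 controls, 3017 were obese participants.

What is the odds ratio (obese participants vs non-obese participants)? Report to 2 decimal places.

odds, obese participants = 491/3017 = 0.1627
odds, non-obese participants = 152/2593 = 0.0586
OR = 0.1627 / 0.0586 = 2.78

OR: 2.78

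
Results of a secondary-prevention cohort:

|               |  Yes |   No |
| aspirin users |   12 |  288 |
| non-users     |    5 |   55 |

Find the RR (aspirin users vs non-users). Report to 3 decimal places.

RR ≈ 0.480

risk, aspirin users = 12/300 = 0.04000
risk, non-users = 5/60 = 0.08333
RR = 0.04000 / 0.08333 = 0.480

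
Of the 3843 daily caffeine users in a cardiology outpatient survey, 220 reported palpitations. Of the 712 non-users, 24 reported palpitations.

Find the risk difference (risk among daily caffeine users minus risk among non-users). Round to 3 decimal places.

risk, daily caffeine users = 220/3843 = 0.05725
risk, non-users = 24/712 = 0.03371
risk difference = 0.05725 − 0.03371 = 0.024

0.024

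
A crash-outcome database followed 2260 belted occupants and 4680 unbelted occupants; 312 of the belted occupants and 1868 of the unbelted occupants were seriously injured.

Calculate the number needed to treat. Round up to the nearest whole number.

risk, belted occupants = 312/2260 = 0.138053
risk, unbelted occupants = 1868/4680 = 0.399145
absolute risk difference = 0.261092
1 / 0.261092 = 3.830 → round up → 4

4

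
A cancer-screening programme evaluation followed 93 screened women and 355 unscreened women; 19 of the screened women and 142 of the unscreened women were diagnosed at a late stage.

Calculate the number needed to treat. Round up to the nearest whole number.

NNT = 6

risk, screened women = 19/93 = 0.204301
risk, unscreened women = 142/355 = 0.400000
absolute risk difference = 0.195699
1 / 0.195699 = 5.110 → round up → 6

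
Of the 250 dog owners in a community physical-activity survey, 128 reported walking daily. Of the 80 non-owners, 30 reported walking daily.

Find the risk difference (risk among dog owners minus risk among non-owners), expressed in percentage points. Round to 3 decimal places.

RD: 13.700

risk, dog owners = 128/250 = 0.5120
risk, non-owners = 30/80 = 0.3750
risk difference = 0.5120 − 0.3750 = 0.1370 → 13.700 percentage points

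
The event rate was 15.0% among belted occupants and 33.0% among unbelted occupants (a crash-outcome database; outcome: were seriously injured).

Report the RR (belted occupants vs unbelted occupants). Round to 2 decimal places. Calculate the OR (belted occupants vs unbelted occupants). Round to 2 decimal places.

RR = 0.1500 / 0.3300 = 0.45
odds, belted occupants = 0.1500/0.8500 = 0.1765
odds, unbelted occupants = 0.3300/0.6700 = 0.4925
OR = 0.1765 / 0.4925 = 0.36

RR = 0.45; OR = 0.36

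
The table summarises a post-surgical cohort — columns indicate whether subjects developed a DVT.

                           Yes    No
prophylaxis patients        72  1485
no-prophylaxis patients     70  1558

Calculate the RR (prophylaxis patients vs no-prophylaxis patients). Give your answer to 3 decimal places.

risk, prophylaxis patients = 72/1557 = 0.04624
risk, no-prophylaxis patients = 70/1628 = 0.04300
RR = 0.04624 / 0.04300 = 1.075

1.075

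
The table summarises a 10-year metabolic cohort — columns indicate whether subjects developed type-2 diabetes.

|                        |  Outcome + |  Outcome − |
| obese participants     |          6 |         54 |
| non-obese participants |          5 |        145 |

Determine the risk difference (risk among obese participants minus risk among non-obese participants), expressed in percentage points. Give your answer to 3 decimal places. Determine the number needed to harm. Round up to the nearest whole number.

RD = 6.667; NNH = 15

risk, obese participants = 6/60 = 0.10000
risk, non-obese participants = 5/150 = 0.03333
risk difference = 0.10000 − 0.03333 = 0.06667 → 6.667 percentage points
absolute risk difference = 0.066667
1 / 0.066667 = 15.000 → round up → 15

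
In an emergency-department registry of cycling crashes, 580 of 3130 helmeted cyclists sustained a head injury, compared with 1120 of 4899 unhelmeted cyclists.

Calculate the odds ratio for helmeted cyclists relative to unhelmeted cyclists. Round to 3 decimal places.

OR = (580 × 3779) / (2550 × 1120) = 2191820/2856000 ≈ 0.767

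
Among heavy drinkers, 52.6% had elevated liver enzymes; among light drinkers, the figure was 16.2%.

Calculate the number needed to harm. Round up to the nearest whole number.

absolute risk difference = 0.364000
1 / 0.364000 = 2.747 → round up → 3

NNH: 3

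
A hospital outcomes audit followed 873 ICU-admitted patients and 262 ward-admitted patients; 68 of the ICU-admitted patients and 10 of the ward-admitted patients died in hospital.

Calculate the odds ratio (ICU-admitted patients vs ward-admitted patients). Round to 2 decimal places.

odds, ICU-admitted patients = 68/805 = 0.08447
odds, ward-admitted patients = 10/252 = 0.03968
OR = 0.08447 / 0.03968 = 2.13

2.13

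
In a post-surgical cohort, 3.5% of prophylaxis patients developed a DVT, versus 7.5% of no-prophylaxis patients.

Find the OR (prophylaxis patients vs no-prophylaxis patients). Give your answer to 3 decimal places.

odds, prophylaxis patients = 0.03500/0.96500 = 0.03627
odds, no-prophylaxis patients = 0.07500/0.92500 = 0.08108
OR = 0.03627 / 0.08108 = 0.447

0.447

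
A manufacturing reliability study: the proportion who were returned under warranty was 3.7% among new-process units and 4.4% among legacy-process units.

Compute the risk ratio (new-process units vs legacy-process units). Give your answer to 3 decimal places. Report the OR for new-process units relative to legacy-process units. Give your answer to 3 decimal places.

RR = 0.03700 / 0.04400 = 0.841
odds, new-process units = 0.03700/0.96300 = 0.03842
odds, legacy-process units = 0.04400/0.95600 = 0.04603
OR = 0.03842 / 0.04603 = 0.835

RR = 0.841; OR = 0.835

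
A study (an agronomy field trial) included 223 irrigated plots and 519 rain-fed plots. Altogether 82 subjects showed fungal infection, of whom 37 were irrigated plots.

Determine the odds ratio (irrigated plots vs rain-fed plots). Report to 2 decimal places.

OR = 2.10

irrigated plots without the outcome: 223 − 37 = 186
rain-fed plots with the outcome: 82 − 37 = 45
rain-fed plots without the outcome: 519 − 45 = 474
odds, irrigated plots = 37/186 = 0.1989
odds, rain-fed plots = 45/474 = 0.0949
OR = 0.1989 / 0.0949 = 2.10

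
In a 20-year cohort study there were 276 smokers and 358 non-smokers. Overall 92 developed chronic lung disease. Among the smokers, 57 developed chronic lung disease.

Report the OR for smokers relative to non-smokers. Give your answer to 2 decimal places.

OR: 2.40

smokers without the outcome: 276 − 57 = 219
non-smokers with the outcome: 92 − 57 = 35
non-smokers without the outcome: 358 − 35 = 323
odds, smokers = 57/219 = 0.2603
odds, non-smokers = 35/323 = 0.1084
OR = 0.2603 / 0.1084 = 2.40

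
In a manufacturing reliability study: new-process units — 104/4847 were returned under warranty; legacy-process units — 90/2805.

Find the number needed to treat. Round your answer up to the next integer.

risk, new-process units = 104/4847 = 0.021457
risk, legacy-process units = 90/2805 = 0.032086
absolute risk difference = 0.010629
1 / 0.010629 = 94.082 → round up → 95

NNT: 95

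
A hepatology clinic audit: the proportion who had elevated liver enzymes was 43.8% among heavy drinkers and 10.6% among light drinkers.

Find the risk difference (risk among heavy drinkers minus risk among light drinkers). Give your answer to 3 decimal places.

risk difference = 0.4380 − 0.1060 = 0.332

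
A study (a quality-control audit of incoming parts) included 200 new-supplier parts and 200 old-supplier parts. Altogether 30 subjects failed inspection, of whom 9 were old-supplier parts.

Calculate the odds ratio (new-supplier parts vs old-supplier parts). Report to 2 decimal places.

new-supplier parts with the outcome: 30 − 9 = 21
new-supplier parts without the outcome: 200 − 21 = 179
old-supplier parts without the outcome: 200 − 9 = 191
OR = (21 × 191) / (179 × 9) = 4011/1611 ≈ 2.49

OR ≈ 2.49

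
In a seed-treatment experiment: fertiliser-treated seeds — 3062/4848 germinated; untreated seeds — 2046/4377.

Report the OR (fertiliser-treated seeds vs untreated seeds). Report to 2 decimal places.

1.95

odds, fertiliser-treated seeds = 3062/1786 = 1.7144
odds, untreated seeds = 2046/2331 = 0.8777
OR = 1.7144 / 0.8777 = 1.95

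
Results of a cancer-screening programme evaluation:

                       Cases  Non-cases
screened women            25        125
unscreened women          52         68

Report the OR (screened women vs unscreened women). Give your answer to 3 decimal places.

OR = (25 × 68) / (125 × 52) = 1700/6500 ≈ 0.262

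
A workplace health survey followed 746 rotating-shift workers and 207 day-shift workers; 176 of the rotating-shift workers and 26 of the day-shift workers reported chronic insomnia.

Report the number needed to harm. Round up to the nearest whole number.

risk, rotating-shift workers = 176/746 = 0.235925
risk, day-shift workers = 26/207 = 0.125604
absolute risk difference = 0.110321
1 / 0.110321 = 9.064 → round up → 10

10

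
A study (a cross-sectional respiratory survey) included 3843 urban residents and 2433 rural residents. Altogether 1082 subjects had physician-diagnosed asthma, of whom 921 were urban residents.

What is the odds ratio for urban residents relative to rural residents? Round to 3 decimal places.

4.448

urban residents without the outcome: 3843 − 921 = 2922
rural residents with the outcome: 1082 − 921 = 161
rural residents without the outcome: 2433 − 161 = 2272
OR = (921 × 2272) / (2922 × 161) = 2092512/470442 ≈ 4.448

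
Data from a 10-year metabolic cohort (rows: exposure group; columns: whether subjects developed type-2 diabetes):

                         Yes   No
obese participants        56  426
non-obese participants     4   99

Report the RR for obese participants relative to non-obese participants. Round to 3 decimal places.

risk, obese participants = 56/482 = 0.11618
risk, non-obese participants = 4/103 = 0.03883
RR = 0.11618 / 0.03883 = 2.992

RR ≈ 2.992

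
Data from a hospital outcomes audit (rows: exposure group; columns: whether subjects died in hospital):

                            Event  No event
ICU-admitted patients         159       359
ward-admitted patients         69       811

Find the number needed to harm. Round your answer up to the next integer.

risk, ICU-admitted patients = 159/518 = 0.306950
risk, ward-admitted patients = 69/880 = 0.078409
absolute risk difference = 0.228541
1 / 0.228541 = 4.376 → round up → 5

NNH: 5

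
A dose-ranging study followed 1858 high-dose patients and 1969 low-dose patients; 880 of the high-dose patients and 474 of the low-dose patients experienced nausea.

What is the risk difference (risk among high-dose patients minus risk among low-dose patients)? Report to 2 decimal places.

0.23

risk, high-dose patients = 880/1858 = 0.4736
risk, low-dose patients = 474/1969 = 0.2407
risk difference = 0.4736 − 0.2407 = 0.23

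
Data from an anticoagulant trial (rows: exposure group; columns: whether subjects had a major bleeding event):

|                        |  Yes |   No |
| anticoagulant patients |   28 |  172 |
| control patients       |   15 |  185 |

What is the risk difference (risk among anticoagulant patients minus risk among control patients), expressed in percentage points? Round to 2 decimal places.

risk, anticoagulant patients = 28/200 = 0.1400
risk, control patients = 15/200 = 0.0750
risk difference = 0.1400 − 0.0750 = 0.0650 → 6.50 percentage points

6.50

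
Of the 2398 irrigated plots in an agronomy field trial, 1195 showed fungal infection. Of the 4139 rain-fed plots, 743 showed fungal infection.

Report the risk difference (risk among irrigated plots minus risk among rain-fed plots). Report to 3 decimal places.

risk, irrigated plots = 1195/2398 = 0.4983
risk, rain-fed plots = 743/4139 = 0.1795
risk difference = 0.4983 − 0.1795 = 0.319

0.319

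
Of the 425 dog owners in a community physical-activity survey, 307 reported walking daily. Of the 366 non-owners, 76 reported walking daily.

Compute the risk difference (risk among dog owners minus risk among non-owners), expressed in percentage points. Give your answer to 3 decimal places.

RD ≈ 51.470

risk, dog owners = 307/425 = 0.7224
risk, non-owners = 76/366 = 0.2077
risk difference = 0.7224 − 0.2077 = 0.5147 → 51.470 percentage points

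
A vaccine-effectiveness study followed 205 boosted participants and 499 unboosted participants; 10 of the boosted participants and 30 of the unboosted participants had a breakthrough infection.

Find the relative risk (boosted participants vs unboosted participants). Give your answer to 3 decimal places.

risk, boosted participants = 10/205 = 0.04878
risk, unboosted participants = 30/499 = 0.06012
RR = 0.04878 / 0.06012 = 0.811

0.811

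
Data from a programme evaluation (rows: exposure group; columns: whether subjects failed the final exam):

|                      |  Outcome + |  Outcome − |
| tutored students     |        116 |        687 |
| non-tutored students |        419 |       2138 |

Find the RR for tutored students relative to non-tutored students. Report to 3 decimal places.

RR: 0.882

risk, tutored students = 116/803 = 0.1445
risk, non-tutored students = 419/2557 = 0.1639
RR = 0.1445 / 0.1639 = 0.882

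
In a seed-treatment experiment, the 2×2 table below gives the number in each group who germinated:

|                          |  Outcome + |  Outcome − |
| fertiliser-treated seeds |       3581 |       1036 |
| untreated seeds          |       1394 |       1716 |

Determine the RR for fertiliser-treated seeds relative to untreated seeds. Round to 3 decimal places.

1.730

risk, fertiliser-treated seeds = 3581/4617 = 0.7756
risk, untreated seeds = 1394/3110 = 0.4482
RR = 0.7756 / 0.4482 = 1.730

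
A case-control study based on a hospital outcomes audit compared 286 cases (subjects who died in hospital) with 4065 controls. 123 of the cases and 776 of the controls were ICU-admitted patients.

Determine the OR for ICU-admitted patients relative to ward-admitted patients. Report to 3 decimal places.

OR = (123 × 3289) / (776 × 163) = 404547/126488 ≈ 3.198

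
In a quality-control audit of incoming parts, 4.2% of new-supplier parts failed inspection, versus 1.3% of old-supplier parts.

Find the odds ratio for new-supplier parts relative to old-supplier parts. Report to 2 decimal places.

odds, new-supplier parts = 0.04200/0.95800 = 0.04384
odds, old-supplier parts = 0.01300/0.98700 = 0.01317
OR = 0.04384 / 0.01317 = 3.33

3.33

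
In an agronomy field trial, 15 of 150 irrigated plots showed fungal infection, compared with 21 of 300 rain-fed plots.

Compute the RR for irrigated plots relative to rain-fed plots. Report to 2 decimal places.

risk, irrigated plots = 15/150 = 0.1000
risk, rain-fed plots = 21/300 = 0.0700
RR = 0.1000 / 0.0700 = 1.43

1.43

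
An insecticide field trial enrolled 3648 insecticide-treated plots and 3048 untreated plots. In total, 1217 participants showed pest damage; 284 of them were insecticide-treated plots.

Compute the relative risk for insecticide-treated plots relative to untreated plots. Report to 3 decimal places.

RR ≈ 0.254

insecticide-treated plots without the outcome: 3648 − 284 = 3364
untreated plots with the outcome: 1217 − 284 = 933
untreated plots without the outcome: 3048 − 933 = 2115
risk, insecticide-treated plots = 284/3648 = 0.0779
risk, untreated plots = 933/3048 = 0.3061
RR = 0.0779 / 0.3061 = 0.254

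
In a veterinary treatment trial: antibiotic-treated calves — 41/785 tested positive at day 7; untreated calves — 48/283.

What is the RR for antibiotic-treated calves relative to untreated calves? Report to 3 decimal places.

risk, antibiotic-treated calves = 41/785 = 0.0522
risk, untreated calves = 48/283 = 0.1696
RR = 0.0522 / 0.1696 = 0.308

RR ≈ 0.308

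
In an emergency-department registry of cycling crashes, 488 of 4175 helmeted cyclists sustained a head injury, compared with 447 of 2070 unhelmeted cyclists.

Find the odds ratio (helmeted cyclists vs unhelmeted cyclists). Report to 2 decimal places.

OR = (488 × 1623) / (3687 × 447) = 792024/1648089 ≈ 0.48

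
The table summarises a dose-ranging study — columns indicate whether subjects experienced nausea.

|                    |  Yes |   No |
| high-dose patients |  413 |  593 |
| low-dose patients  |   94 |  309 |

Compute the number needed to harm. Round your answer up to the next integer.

risk, high-dose patients = 413/1006 = 0.410537
risk, low-dose patients = 94/403 = 0.233251
absolute risk difference = 0.177286
1 / 0.177286 = 5.641 → round up → 6

NNH: 6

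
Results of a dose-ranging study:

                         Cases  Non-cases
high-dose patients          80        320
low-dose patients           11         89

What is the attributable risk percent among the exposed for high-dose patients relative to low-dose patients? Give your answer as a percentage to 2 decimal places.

45.00%

risk, high-dose patients = 80/400 = 0.2000
risk, low-dose patients = 11/100 = 0.1100
AR% = (0.2000 − 0.1100) / 0.2000 = 0.4500 → 45.00%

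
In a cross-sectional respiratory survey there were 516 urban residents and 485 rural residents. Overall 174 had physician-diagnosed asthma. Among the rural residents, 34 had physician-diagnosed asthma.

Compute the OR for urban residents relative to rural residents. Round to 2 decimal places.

urban residents with the outcome: 174 − 34 = 140
urban residents without the outcome: 516 − 140 = 376
rural residents without the outcome: 485 − 34 = 451
OR = (140 × 451) / (376 × 34) = 63140/12784 ≈ 4.94

OR ≈ 4.94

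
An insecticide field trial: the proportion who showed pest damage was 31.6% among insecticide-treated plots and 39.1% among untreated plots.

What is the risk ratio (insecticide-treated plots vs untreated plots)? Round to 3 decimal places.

RR = 0.3160 / 0.3910 = 0.808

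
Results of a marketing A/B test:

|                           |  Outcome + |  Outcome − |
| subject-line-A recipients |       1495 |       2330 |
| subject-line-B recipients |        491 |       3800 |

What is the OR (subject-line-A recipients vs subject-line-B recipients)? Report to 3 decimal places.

OR = (1495 × 3800) / (2330 × 491) = 5681000/1144030 ≈ 4.966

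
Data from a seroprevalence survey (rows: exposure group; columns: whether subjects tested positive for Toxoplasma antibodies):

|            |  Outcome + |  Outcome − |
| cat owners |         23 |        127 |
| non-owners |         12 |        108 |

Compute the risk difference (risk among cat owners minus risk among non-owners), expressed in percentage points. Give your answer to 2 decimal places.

5.33

risk, cat owners = 23/150 = 0.1533
risk, non-owners = 12/120 = 0.1000
risk difference = 0.1533 − 0.1000 = 0.0533 → 5.33 percentage points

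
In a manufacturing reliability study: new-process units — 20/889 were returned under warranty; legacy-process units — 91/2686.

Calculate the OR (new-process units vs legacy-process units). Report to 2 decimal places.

OR = (20 × 2595) / (869 × 91) = 51900/79079 ≈ 0.66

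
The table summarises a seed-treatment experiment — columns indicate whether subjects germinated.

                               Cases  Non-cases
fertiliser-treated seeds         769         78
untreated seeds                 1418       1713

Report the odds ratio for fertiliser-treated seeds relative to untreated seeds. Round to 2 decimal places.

odds, fertiliser-treated seeds = 769/78 = 9.8590
odds, untreated seeds = 1418/1713 = 0.8278
OR = 9.8590 / 0.8278 = 11.91

OR ≈ 11.91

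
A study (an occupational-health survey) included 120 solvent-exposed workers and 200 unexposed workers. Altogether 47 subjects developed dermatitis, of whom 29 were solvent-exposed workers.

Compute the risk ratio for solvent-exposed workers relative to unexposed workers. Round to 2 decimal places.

solvent-exposed workers without the outcome: 120 − 29 = 91
unexposed workers with the outcome: 47 − 29 = 18
unexposed workers without the outcome: 200 − 18 = 182
risk, solvent-exposed workers = 29/120 = 0.2417
risk, unexposed workers = 18/200 = 0.0900
RR = 0.2417 / 0.0900 = 2.69

RR = 2.69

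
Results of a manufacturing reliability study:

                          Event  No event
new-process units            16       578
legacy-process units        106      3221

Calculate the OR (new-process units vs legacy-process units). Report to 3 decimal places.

odds, new-process units = 16/578 = 0.02768
odds, legacy-process units = 106/3221 = 0.03291
OR = 0.02768 / 0.03291 = 0.841

OR: 0.841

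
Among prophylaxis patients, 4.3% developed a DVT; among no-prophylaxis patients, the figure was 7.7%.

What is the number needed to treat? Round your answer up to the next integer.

30

absolute risk difference = 0.034000
1 / 0.034000 = 29.412 → round up → 30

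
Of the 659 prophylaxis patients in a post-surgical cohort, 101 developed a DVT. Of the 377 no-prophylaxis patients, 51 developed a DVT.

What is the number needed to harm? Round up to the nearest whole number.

56

risk, prophylaxis patients = 101/659 = 0.153263
risk, no-prophylaxis patients = 51/377 = 0.135279
absolute risk difference = 0.017984
1 / 0.017984 = 55.605 → round up → 56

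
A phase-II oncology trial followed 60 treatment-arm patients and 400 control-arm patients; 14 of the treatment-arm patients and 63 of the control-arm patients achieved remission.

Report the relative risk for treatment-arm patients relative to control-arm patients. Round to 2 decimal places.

RR = 1.48

risk, treatment-arm patients = 14/60 = 0.2333
risk, control-arm patients = 63/400 = 0.1575
RR = 0.2333 / 0.1575 = 1.48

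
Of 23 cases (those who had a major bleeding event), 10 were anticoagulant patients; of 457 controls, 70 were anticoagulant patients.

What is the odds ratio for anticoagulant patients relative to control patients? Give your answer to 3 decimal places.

OR ≈ 4.253

odds, anticoagulant patients = 10/70 = 0.14286
odds, control patients = 13/387 = 0.03359
OR = 0.14286 / 0.03359 = 4.253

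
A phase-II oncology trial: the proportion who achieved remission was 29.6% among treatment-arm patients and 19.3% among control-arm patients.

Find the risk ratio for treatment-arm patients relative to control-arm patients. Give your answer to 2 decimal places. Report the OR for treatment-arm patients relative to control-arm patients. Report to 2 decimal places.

RR = 0.2960 / 0.1930 = 1.53
odds, treatment-arm patients = 0.2960/0.7040 = 0.4205
odds, control-arm patients = 0.1930/0.8070 = 0.2392
OR = 0.4205 / 0.2392 = 1.76

RR = 1.53; OR = 1.76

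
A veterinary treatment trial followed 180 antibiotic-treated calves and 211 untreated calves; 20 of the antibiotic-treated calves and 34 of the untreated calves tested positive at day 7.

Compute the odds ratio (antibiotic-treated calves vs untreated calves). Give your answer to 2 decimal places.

OR = (20 × 177) / (160 × 34) = 3540/5440 ≈ 0.65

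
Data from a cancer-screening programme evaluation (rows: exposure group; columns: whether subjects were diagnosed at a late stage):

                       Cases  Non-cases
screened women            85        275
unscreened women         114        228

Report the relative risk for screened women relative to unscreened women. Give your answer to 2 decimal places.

risk, screened women = 85/360 = 0.2361
risk, unscreened women = 114/342 = 0.3333
RR = 0.2361 / 0.3333 = 0.71

0.71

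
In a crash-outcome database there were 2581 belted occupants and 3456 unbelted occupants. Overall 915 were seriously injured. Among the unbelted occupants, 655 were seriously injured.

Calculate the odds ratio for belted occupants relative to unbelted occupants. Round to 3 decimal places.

belted occupants with the outcome: 915 − 655 = 260
belted occupants without the outcome: 2581 − 260 = 2321
unbelted occupants without the outcome: 3456 − 655 = 2801
odds, belted occupants = 260/2321 = 0.1120
odds, unbelted occupants = 655/2801 = 0.2338
OR = 0.1120 / 0.2338 = 0.479

0.479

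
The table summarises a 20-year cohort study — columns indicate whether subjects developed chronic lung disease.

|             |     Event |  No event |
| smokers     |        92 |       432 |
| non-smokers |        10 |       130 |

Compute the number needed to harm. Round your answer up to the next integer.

risk, smokers = 92/524 = 0.175573
risk, non-smokers = 10/140 = 0.071429
absolute risk difference = 0.104144
1 / 0.104144 = 9.602 → round up → 10

10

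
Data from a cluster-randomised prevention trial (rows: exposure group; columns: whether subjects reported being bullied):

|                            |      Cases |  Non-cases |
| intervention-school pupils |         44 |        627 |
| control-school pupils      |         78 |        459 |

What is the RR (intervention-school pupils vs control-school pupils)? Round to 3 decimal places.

0.451

risk, intervention-school pupils = 44/671 = 0.0656
risk, control-school pupils = 78/537 = 0.1453
RR = 0.0656 / 0.1453 = 0.451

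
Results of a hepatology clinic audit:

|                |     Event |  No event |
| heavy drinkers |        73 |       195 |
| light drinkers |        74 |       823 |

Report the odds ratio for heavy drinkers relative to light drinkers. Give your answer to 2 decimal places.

odds, heavy drinkers = 73/195 = 0.3744
odds, light drinkers = 74/823 = 0.0899
OR = 0.3744 / 0.0899 = 4.16

4.16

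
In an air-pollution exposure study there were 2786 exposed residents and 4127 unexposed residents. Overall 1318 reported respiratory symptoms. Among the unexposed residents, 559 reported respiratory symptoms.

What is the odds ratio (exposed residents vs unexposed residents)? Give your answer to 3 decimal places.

2.390

exposed residents with the outcome: 1318 − 559 = 759
exposed residents without the outcome: 2786 − 759 = 2027
unexposed residents without the outcome: 4127 − 559 = 3568
OR = (759 × 3568) / (2027 × 559) = 2708112/1133093 ≈ 2.390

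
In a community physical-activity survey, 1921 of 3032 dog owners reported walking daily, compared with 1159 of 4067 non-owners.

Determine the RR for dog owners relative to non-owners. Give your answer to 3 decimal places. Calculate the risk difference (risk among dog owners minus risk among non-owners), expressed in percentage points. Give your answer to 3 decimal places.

RR = 2.223; RD = 34.860

risk, dog owners = 1921/3032 = 0.6336
risk, non-owners = 1159/4067 = 0.2850
RR = 0.6336 / 0.2850 = 2.223
risk difference = 0.6336 − 0.2850 = 0.3486 → 34.860 percentage points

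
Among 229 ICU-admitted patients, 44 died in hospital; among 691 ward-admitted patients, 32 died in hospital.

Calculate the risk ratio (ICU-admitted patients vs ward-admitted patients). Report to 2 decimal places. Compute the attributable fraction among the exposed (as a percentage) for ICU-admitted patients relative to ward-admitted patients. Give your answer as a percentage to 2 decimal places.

risk, ICU-admitted patients = 44/229 = 0.19214
risk, ward-admitted patients = 32/691 = 0.04631
RR = 0.19214 / 0.04631 = 4.15
AR% = (0.19214 − 0.04631) / 0.19214 = 0.7590 → 75.90%

RR = 4.15; AR% = 75.90%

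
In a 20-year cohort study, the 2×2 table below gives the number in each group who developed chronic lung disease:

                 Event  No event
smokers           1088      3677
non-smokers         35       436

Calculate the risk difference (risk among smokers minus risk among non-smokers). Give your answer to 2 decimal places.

0.15

risk, smokers = 1088/4765 = 0.2283
risk, non-smokers = 35/471 = 0.0743
risk difference = 0.2283 − 0.0743 = 0.15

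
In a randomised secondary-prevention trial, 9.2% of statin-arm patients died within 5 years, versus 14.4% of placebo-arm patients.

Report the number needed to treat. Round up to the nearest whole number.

absolute risk difference = 0.052000
1 / 0.052000 = 19.231 → round up → 20

20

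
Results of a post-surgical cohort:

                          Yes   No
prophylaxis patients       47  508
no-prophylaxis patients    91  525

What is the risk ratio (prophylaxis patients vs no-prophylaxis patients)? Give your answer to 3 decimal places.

0.573

risk, prophylaxis patients = 47/555 = 0.0847
risk, no-prophylaxis patients = 91/616 = 0.1477
RR = 0.0847 / 0.1477 = 0.573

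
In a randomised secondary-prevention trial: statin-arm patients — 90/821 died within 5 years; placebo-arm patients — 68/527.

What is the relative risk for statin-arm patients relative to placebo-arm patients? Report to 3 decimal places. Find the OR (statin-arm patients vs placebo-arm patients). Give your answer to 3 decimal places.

risk, statin-arm patients = 90/821 = 0.1096
risk, placebo-arm patients = 68/527 = 0.1290
RR = 0.1096 / 0.1290 = 0.850
odds, statin-arm patients = 90/731 = 0.1231
odds, placebo-arm patients = 68/459 = 0.1481
OR = 0.1231 / 0.1481 = 0.831

RR = 0.850; OR = 0.831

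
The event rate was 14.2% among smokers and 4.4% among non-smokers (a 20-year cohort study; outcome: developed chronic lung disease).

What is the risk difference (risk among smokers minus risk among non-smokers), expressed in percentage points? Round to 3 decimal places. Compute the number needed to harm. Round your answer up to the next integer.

RD = 9.800; NNH = 11

risk difference = 0.14200 − 0.04400 = 0.09800 → 9.800 percentage points
absolute risk difference = 0.098000
1 / 0.098000 = 10.204 → round up → 11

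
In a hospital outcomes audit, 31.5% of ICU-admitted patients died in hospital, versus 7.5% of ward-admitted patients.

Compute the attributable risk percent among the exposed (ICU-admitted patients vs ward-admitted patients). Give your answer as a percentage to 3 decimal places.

AR% = (0.3150 − 0.0750) / 0.3150 = 0.7619 → 76.190%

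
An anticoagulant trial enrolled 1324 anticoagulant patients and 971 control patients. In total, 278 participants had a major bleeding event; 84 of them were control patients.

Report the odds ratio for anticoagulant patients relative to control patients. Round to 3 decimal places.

1.813

anticoagulant patients with the outcome: 278 − 84 = 194
anticoagulant patients without the outcome: 1324 − 194 = 1130
control patients without the outcome: 971 − 84 = 887
odds, anticoagulant patients = 194/1130 = 0.1717
odds, control patients = 84/887 = 0.0947
OR = 0.1717 / 0.0947 = 1.813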